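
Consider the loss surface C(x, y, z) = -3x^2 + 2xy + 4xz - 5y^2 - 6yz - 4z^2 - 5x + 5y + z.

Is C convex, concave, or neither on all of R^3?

C is quadratic, so its Hessian is the constant matrix H = [[-6, 2, 4], [2, -10, -6], [4, -6, -8]].
Leading principal minors: -6, 56, -168.
Signs alternate −, +, − ⇒ H ≺ 0 ⇒ concave.

concave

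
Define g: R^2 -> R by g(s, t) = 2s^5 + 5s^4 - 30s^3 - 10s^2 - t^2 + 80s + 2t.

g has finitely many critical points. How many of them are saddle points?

2

g separates as a function of s plus a function of t, so ∇g=0 decouples.
∂g/∂s = 10(s - 2)(s - 1)(s + 1)(s + 4) = 0 at s ∈ {-4, -1, 1, 2}; ∂g/∂t = -2(t - 1) = 0 at t ∈ {1}.
The Hessian is diagonal: diag(g_ss, g_tt). Second derivatives: g_ss(-4)=-900, g_ss(-1)=180, g_ss(1)=-100, g_ss(2)=180; g_tt(1)=-2.
Saddle points occur where the two diagonal entries have opposite signs: (-1, 1), (2, 1). Count: 2.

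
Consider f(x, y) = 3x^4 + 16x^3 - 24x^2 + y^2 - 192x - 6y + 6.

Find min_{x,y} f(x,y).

f(x,y) separates as P(x) + Q(y) + 6, so its minimum is min P + min Q + 6.
P'(x) = 12(x - 2)(x + 2)(x + 4) vanishes at x ∈ {-4, -2, 2}; Q'(y) = 2y - 6 vanishes at y ∈ {3}.
Local minima of P (where P''>0): P(-4)=128, P(2)=-304. Local minima of Q: Q(3)=-9.
So the global minimum of f is P(2) + Q(3) + 6 = -304 − 9 + 6 = -307, attained at (2, 3).

-307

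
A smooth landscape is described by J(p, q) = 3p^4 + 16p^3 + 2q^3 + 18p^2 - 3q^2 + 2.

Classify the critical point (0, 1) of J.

local minimum

The mixed partial ∂²J/∂p∂q is 0, so the Hessian at any point is diag(J_pp, J_qq) = diag(12(3p^2 + 8p + 3), 6(2q - 1)).
At (0, 1): H = diag(36, 6).
Both eigenvalues are positive, so H is positive definite: a local minimum.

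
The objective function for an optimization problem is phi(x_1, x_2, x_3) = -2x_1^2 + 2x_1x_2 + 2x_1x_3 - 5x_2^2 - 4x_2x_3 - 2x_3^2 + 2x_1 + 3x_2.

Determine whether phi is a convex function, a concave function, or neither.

concave

phi is quadratic, so its Hessian is the constant matrix H = [[-4, 2, 2], [2, -10, -4], [2, -4, -4]].
Leading principal minors: -4, 36, -72.
Signs alternate −, +, − ⇒ H ≺ 0 ⇒ concave.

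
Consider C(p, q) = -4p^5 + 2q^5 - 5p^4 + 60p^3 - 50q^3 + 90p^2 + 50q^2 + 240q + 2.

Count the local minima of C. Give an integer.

4

C separates as a function of p plus a function of q, so ∇C=0 decouples.
∂C/∂p = -20p(p - 3)(p + 1)(p + 3) = 0 at p ∈ {-3, -1, 0, 3}; ∂C/∂q = 10(q - 3)(q - 2)(q + 1)(q + 4) = 0 at q ∈ {-4, -1, 2, 3}.
The Hessian is diagonal: diag(C_pp, C_qq). Second derivatives: C_pp(-3)=720, C_pp(-1)=-160, C_pp(0)=180, C_pp(3)=-1440; C_qq(-4)=-1260, C_qq(-1)=360, C_qq(2)=-180, C_qq(3)=280.
Local minima occur where both diagonal entries positive: (-3, -1), (-3, 3), (0, -1), (0, 3). Count: 4.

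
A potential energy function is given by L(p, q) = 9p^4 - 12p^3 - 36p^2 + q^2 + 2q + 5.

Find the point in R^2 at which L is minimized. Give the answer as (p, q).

(2, -1)

L(p,q) separates as A(p) + B(q) + 5, so its minimum is min A + min B + 5.
A'(p) = 36p(p - 2)(p + 1) vanishes at p ∈ {-1, 0, 2}; B'(q) = 2q + 2 vanishes at q ∈ {-1}.
Local minima of A (where A''>0): A(-1)=-15, A(2)=-96. Local minima of B: B(-1)=-1.
So the global minimum of L is A(2) + B(-1) + 5 = -96 − 1 + 5 = -92, attained at (2, -1).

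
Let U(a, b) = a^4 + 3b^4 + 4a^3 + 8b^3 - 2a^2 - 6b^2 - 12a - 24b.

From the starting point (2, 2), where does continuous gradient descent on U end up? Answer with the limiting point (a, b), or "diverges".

U is separable, so gradient descent decouples: a follows -∂U/∂a, b follows -∂U/∂b.
∂U/∂a = 4(a - 1)(a + 1)(a + 3); at a=2 this is 60, so a decreases.
∂U/∂b = 12(b - 1)(b + 1)(b + 2); at b=2 this is 144, so b decreases.
a converges to its nearest critical value 1 (a local min of the a-part); b converges to 1. The iterate converges to (1, 1).

(1, 1)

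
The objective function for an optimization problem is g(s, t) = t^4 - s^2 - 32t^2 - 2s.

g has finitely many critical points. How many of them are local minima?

0

g separates as a function of s plus a function of t, so ∇g=0 decouples.
∂g/∂s = -2(s + 1) = 0 at s ∈ {-1}; ∂g/∂t = 4t(t - 4)(t + 4) = 0 at t ∈ {-4, 0, 4}.
The Hessian is diagonal: diag(g_ss, g_tt). Second derivatives: g_ss(-1)=-2; g_tt(-4)=128, g_tt(0)=-64, g_tt(4)=128.
Local minima occur where both diagonal entries positive: none. Count: 0.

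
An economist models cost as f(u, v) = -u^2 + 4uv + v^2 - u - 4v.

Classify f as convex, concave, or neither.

neither

f is quadratic, so its Hessian is the constant matrix H = [[-2, 4], [4, 2]].
det(H) = -20, tr(H) = 0.
det(H) < 0, so H is indefinite: neither convex nor concave.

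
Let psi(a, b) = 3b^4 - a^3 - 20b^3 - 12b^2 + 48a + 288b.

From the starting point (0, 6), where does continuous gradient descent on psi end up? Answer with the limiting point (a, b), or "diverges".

psi is separable, so gradient descent decouples: a follows -∂psi/∂a, b follows -∂psi/∂b.
∂psi/∂a = -3(a - 4)(a + 4); at a=0 this is 48, so a decreases.
∂psi/∂b = 12(b - 4)(b - 3)(b + 2); at b=6 this is 576, so b decreases.
a converges to its nearest critical value -4 (a local min of the a-part); b converges to 4. The iterate converges to (-4, 4).

(-4, 4)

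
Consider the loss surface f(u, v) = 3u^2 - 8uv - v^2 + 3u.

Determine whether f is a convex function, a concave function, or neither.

f is quadratic, so its Hessian is the constant matrix H = [[6, -8], [-8, -2]].
det(H) = -76, tr(H) = 4.
det(H) < 0, so H is indefinite: neither convex nor concave.

neither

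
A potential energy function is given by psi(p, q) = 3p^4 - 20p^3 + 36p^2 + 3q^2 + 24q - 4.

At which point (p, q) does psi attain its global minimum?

(0, -4)

psi(p,q) separates as A(p) + B(q) − 4, so its minimum is min A + min B − 4.
A'(p) = 12p(p - 3)(p - 2) vanishes at p ∈ {0, 2, 3}; B'(q) = 6q + 24 vanishes at q ∈ {-4}.
Local minima of A (where A''>0): A(0)=0, A(3)=27. Local minima of B: B(-4)=-48.
So the global minimum of psi is A(0) + B(-4) − 4 = 0 − 48 − 4 = -52, attained at (0, -4).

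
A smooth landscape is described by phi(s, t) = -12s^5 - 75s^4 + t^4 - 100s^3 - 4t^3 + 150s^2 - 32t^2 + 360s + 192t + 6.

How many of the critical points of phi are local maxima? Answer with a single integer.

2

phi separates as a function of s plus a function of t, so ∇phi=0 decouples.
∂phi/∂s = -60(s - 1)(s + 1)(s + 2)(s + 3) = 0 at s ∈ {-3, -2, -1, 1}; ∂phi/∂t = 4(t - 4)(t - 3)(t + 4) = 0 at t ∈ {-4, 3, 4}.
The Hessian is diagonal: diag(phi_ss, phi_tt). Second derivatives: phi_ss(-3)=480, phi_ss(-2)=-180, phi_ss(-1)=240, phi_ss(1)=-1440; phi_tt(-4)=224, phi_tt(3)=-28, phi_tt(4)=32.
Local maxima occur where both diagonal entries negative: (-2, 3), (1, 3). Count: 2.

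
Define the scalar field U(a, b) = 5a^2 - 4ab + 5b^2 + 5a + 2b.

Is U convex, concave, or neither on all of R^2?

convex

U is quadratic, so its Hessian is the constant matrix H = [[10, -4], [-4, 10]].
det(H) = 84, tr(H) = 20.
det(H) > 0 and tr(H) > 0, so H is positive definite everywhere: convex.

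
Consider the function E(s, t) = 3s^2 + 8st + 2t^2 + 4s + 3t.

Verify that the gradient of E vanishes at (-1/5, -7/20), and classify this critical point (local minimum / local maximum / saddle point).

saddle point

∇E = (6s + 8t + 4, 8s + 4t + 3); substituting (-1/5, -7/20) gives ∇E = (0, 0), so (-1/5, -7/20) is indeed a critical point.
The Hessian of E is constant: H = [[6, 8], [8, 4]].
det(H) = 6·4 − 8² = -40.
Since det(H) < 0, H is indefinite and the critical point is a saddle point.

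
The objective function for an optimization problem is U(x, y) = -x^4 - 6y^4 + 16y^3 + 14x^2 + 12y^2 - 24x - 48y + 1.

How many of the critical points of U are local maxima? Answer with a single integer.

4

U separates as a function of x plus a function of y, so ∇U=0 decouples.
∂U/∂x = -4(x - 2)(x - 1)(x + 3) = 0 at x ∈ {-3, 1, 2}; ∂U/∂y = -24(y - 2)(y - 1)(y + 1) = 0 at y ∈ {-1, 1, 2}.
The Hessian is diagonal: diag(U_xx, U_yy). Second derivatives: U_xx(-3)=-80, U_xx(1)=16, U_xx(2)=-20; U_yy(-1)=-144, U_yy(1)=48, U_yy(2)=-72.
Local maxima occur where both diagonal entries negative: (-3, -1), (-3, 2), (2, -1), (2, 2). Count: 4.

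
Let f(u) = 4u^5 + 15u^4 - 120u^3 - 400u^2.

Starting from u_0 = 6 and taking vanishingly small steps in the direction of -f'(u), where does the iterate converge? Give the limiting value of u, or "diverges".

f'(u) = 20u(u - 4)(u + 2)(u + 5), so f'(6) = 21120.
Gradient descent moves in the -f' direction, i.e. u is decreasing.
The nearest critical point in that direction is u = 4, where f'' = 4320 > 0 (a local minimum). The iterate converges there.

4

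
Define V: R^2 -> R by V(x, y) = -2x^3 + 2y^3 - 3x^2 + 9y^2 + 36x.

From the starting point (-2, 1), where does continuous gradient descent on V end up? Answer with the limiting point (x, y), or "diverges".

V is separable, so gradient descent decouples: x follows -∂V/∂x, y follows -∂V/∂y.
∂V/∂x = -6(x - 2)(x + 3); at x=-2 this is 24, so x decreases.
∂V/∂y = 6y(y + 3); at y=1 this is 24, so y decreases.
x converges to its nearest critical value -3 (a local min of the x-part); y converges to 0. The iterate converges to (-3, 0).

(-3, 0)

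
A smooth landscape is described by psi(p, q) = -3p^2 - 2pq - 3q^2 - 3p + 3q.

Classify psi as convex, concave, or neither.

concave

psi is quadratic, so its Hessian is the constant matrix H = [[-6, -2], [-2, -6]].
det(H) = 32, tr(H) = -12.
det(H) > 0 and tr(H) < 0, so H is negative definite everywhere: concave.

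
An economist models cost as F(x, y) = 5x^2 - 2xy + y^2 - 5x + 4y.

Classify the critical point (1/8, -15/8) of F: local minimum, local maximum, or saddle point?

The Hessian of F is constant: H = [[10, -2], [-2, 2]].
det(H) = 10·2 − (-2)² = 16.
det(H) > 0 and tr(H) = 12 > 0, so H is positive definite and the point is a local minimum.

local minimum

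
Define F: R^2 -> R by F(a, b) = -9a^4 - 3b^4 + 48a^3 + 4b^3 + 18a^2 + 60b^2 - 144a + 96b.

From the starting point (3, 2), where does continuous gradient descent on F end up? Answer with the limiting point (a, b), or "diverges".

(1, -1)

F is separable, so gradient descent decouples: a follows -∂F/∂a, b follows -∂F/∂b.
∂F/∂a = -36(a - 4)(a - 1)(a + 1); at a=3 this is 288, so a decreases.
∂F/∂b = -12(b - 4)(b + 1)(b + 2); at b=2 this is 288, so b decreases.
a converges to its nearest critical value 1 (a local min of the a-part); b converges to -1. The iterate converges to (1, -1).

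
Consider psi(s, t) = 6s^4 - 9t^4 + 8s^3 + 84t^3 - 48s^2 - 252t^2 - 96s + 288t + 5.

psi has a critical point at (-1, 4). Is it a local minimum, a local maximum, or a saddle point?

local maximum

The mixed partial ∂²psi/∂s∂t is 0, so the Hessian at any point is diag(psi_ss, psi_tt) = diag(24(3s^2 + 2s - 4), 36(-3t^2 + 14t - 14)).
At (-1, 4): H = diag(-72, -216).
Both eigenvalues are negative, so H is negative definite: a local maximum.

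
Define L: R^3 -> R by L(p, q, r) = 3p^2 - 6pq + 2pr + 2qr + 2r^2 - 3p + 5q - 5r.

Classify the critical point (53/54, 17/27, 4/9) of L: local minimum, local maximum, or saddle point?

saddle point

The Hessian is constant: H = [[6, -6, 2], [-6, 0, 2], [2, 2, 4]].
Leading principal minors: Δ₁ = 6, Δ₂ = -36, Δ₃ = -216.
The minors fit neither the all-positive nor the alternating-sign pattern, so H is indefinite: a saddle point.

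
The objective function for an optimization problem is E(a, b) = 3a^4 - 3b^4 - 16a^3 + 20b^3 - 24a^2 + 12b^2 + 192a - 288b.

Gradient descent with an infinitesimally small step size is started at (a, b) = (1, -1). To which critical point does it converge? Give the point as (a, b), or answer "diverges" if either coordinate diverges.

E is separable, so gradient descent decouples: a follows -∂E/∂a, b follows -∂E/∂b.
∂E/∂a = 12(a - 4)(a - 2)(a + 2); at a=1 this is 108, so a decreases.
∂E/∂b = -12(b - 4)(b - 3)(b + 2); at b=-1 this is -240, so b increases.
a converges to its nearest critical value -2 (a local min of the a-part); b converges to 3. The iterate converges to (-2, 3).

(-2, 3)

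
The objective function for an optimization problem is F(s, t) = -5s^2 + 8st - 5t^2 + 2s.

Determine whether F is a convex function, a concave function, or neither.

F is quadratic, so its Hessian is the constant matrix H = [[-10, 8], [8, -10]].
det(H) = 36, tr(H) = -20.
det(H) > 0 and tr(H) < 0, so H is negative definite everywhere: concave.

concave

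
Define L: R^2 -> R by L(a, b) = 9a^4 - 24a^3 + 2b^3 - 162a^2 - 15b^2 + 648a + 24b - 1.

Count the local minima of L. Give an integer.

2

L separates as a function of a plus a function of b, so ∇L=0 decouples.
∂L/∂a = 36(a - 3)(a - 2)(a + 3) = 0 at a ∈ {-3, 2, 3}; ∂L/∂b = 6(b - 4)(b - 1) = 0 at b ∈ {1, 4}.
The Hessian is diagonal: diag(L_aa, L_bb). Second derivatives: L_aa(-3)=1080, L_aa(2)=-180, L_aa(3)=216; L_bb(1)=-18, L_bb(4)=18.
Local minima occur where both diagonal entries positive: (-3, 4), (3, 4). Count: 2.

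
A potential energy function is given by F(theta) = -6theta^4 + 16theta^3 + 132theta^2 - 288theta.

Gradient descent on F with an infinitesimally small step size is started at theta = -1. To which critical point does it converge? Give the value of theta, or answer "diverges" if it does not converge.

1

F'(theta) = -24(theta - 4)(theta - 1)(theta + 3), so F'(-1) = -480.
Gradient descent moves in the -F' direction, i.e. theta is increasing.
The nearest critical point in that direction is theta = 1, where F'' = 288 > 0 (a local minimum). The iterate converges there.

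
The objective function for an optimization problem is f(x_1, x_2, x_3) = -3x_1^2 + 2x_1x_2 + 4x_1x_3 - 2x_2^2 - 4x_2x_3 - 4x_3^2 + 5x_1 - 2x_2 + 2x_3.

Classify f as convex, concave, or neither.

f is quadratic, so its Hessian is the constant matrix H = [[-6, 2, 4], [2, -4, -4], [4, -4, -8]].
Leading principal minors: -6, 20, -64.
Signs alternate −, +, − ⇒ H ≺ 0 ⇒ concave.

concave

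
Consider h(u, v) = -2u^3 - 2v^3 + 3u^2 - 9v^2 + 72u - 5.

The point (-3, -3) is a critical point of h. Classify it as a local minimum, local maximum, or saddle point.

The mixed partial ∂²h/∂u∂v is 0, so the Hessian at any point is diag(h_uu, h_vv) = diag(6(-2u + 1), -6(2v + 3)).
At (-3, -3): H = diag(42, 18).
Both eigenvalues are positive, so H is positive definite: a local minimum.

local minimum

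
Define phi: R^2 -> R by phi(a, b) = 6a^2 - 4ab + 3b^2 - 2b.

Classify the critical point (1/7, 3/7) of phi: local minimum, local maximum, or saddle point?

local minimum

The Hessian of phi is constant: H = [[12, -4], [-4, 6]].
det(H) = 12·6 − (-4)² = 56.
det(H) > 0 and tr(H) = 18 > 0, so H is positive definite and the point is a local minimum.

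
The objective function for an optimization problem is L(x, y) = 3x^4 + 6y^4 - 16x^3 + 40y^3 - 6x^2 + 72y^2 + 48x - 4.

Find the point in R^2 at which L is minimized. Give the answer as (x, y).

(4, 0)

L(x,y) separates as P(x) + Q(y) − 4, so its minimum is min P + min Q − 4.
P'(x) = 12(x - 4)(x - 1)(x + 1) vanishes at x ∈ {-1, 1, 4}; Q'(y) = 24y(y + 2)(y + 3) vanishes at y ∈ {-3, -2, 0}.
Local minima of P (where P''>0): P(-1)=-35, P(4)=-160. Local minima of Q: Q(-3)=54, Q(0)=0.
So the global minimum of L is P(4) + Q(0) − 4 = -160 + 0 − 4 = -164, attained at (4, 0).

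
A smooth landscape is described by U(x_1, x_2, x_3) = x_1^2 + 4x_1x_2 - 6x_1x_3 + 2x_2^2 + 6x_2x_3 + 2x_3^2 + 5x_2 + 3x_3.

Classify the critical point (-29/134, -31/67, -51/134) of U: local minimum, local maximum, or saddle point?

saddle point

The Hessian is constant: H = [[2, 4, -6], [4, 4, 6], [-6, 6, 4]].
Leading principal minors: Δ₁ = 2, Δ₂ = -8, Δ₃ = -536.
The minors fit neither the all-positive nor the alternating-sign pattern, so H is indefinite: a saddle point.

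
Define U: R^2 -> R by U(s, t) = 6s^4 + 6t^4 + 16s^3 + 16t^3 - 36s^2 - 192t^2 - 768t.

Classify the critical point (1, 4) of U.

local minimum

The mixed partial ∂²U/∂s∂t is 0, so the Hessian at any point is diag(U_ss, U_tt) = diag(24(3s^2 + 4s - 3), 24(3t^2 + 4t - 16)).
At (1, 4): H = diag(96, 1152).
Both eigenvalues are positive, so H is positive definite: a local minimum.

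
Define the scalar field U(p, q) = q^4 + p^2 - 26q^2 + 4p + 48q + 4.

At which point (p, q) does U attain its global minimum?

U(p,q) separates as A(p) + B(q) + 4, so its minimum is min A + min B + 4.
A'(p) = 2p + 4 vanishes at p ∈ {-2}; B'(q) = 4(q - 3)(q - 1)(q + 4) vanishes at q ∈ {-4, 1, 3}.
Local minima of A (where A''>0): A(-2)=-4. Local minima of B: B(-4)=-352, B(3)=-9.
So the global minimum of U is A(-2) + B(-4) + 4 = -4 − 352 + 4 = -352, attained at (-2, -4).

(-2, -4)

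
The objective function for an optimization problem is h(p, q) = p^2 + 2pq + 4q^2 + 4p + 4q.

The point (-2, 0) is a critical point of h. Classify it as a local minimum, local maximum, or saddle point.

The Hessian of h is constant: H = [[2, 2], [2, 8]].
det(H) = 2·8 − 2² = 12.
det(H) > 0 and tr(H) = 10 > 0, so H is positive definite and the point is a local minimum.

local minimum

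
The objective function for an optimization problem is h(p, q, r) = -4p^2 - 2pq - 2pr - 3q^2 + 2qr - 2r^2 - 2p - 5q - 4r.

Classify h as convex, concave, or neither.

h is quadratic, so its Hessian is the constant matrix H = [[-8, -2, -2], [-2, -6, 2], [-2, 2, -4]].
Leading principal minors: -8, 44, -104.
Signs alternate −, +, − ⇒ H ≺ 0 ⇒ concave.

concave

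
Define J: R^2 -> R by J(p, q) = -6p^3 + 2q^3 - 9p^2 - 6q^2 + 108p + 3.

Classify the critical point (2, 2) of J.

The mixed partial ∂²J/∂p∂q is 0, so the Hessian at any point is diag(J_pp, J_qq) = diag(-18(2p + 1), 12(q - 1)).
At (2, 2): H = diag(-90, 12).
The eigenvalues have opposite signs, so H is indefinite: a saddle point.

saddle point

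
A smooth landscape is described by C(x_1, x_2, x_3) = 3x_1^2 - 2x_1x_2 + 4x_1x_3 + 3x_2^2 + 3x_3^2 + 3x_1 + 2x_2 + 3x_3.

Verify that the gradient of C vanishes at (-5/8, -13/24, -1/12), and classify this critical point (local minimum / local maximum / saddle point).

local minimum

∇C = (6x_1 - 2x_2 + 4x_3 + 3, -2x_1 + 6x_2 + 2, 4x_1 + 6x_3 + 3); substituting (-5/8, -13/24, -1/12) gives ∇C = (0, 0, 0), so (-5/8, -13/24, -1/12) is indeed a critical point.
The Hessian is constant: H = [[6, -2, 4], [-2, 6, 0], [4, 0, 6]].
Leading principal minors: Δ₁ = 6, Δ₂ = 32, Δ₃ = 96.
All leading minors are positive, so H is positive definite: a local minimum.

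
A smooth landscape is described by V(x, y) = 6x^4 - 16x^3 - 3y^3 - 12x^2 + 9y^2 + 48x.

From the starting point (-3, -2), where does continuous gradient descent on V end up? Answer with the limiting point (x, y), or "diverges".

(-1, 0)

V is separable, so gradient descent decouples: x follows -∂V/∂x, y follows -∂V/∂y.
∂V/∂x = 24(x - 2)(x - 1)(x + 1); at x=-3 this is -960, so x increases.
∂V/∂y = -9y(y - 2); at y=-2 this is -72, so y increases.
x converges to its nearest critical value -1 (a local min of the x-part); y converges to 0. The iterate converges to (-1, 0).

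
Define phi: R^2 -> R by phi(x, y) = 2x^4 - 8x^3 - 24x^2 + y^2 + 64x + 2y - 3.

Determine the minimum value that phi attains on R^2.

-132

phi(x,y) separates as P(x) + Q(y) − 3, so its minimum is min P + min Q − 3.
P'(x) = 8(x - 4)(x - 1)(x + 2) vanishes at x ∈ {-2, 1, 4}; Q'(y) = 2y + 2 vanishes at y ∈ {-1}.
Local minima of P (where P''>0): P(-2)=-128, P(4)=-128. Local minima of Q: Q(-1)=-1.
So the global minimum of phi is P(-2) + Q(-1) − 3 = -128 − 1 − 3 = -132, attained at (-2, -1).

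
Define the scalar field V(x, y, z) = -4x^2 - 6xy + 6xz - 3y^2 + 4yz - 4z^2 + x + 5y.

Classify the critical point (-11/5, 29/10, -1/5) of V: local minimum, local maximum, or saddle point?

local maximum

The Hessian is constant: H = [[-8, -6, 6], [-6, -6, 4], [6, 4, -8]].
Leading principal minors: Δ₁ = -8, Δ₂ = 12, Δ₃ = -40.
The minors alternate sign starting negative (−, +, −), so H is negative definite: a local maximum.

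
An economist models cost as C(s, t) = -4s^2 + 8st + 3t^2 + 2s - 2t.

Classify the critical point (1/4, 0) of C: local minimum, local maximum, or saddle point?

The Hessian of C is constant: H = [[-8, 8], [8, 6]].
det(H) = (-8)·6 − 8² = -112.
Since det(H) < 0, H is indefinite and the critical point is a saddle point.

saddle point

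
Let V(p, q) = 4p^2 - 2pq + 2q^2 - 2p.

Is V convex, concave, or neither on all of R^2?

V is quadratic, so its Hessian is the constant matrix H = [[8, -2], [-2, 4]].
det(H) = 28, tr(H) = 12.
det(H) > 0 and tr(H) > 0, so H is positive definite everywhere: convex.

convex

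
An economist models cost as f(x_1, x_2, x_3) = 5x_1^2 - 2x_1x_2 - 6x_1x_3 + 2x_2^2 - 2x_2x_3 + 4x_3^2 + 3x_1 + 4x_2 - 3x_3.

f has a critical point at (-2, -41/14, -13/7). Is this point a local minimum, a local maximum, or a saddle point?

The Hessian is constant: H = [[10, -2, -6], [-2, 4, -2], [-6, -2, 8]].
Leading principal minors: Δ₁ = 10, Δ₂ = 36, Δ₃ = 56.
All leading minors are positive, so H is positive definite: a local minimum.

local minimum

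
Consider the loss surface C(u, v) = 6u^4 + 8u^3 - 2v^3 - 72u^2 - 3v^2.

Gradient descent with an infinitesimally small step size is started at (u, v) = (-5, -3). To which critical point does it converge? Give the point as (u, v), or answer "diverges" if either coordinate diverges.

C is separable, so gradient descent decouples: u follows -∂C/∂u, v follows -∂C/∂v.
∂C/∂u = 24u(u - 2)(u + 3); at u=-5 this is -1680, so u increases.
∂C/∂v = -6v(v + 1); at v=-3 this is -36, so v increases.
u converges to its nearest critical value -3 (a local min of the u-part); v converges to -1. The iterate converges to (-3, -1).

(-3, -1)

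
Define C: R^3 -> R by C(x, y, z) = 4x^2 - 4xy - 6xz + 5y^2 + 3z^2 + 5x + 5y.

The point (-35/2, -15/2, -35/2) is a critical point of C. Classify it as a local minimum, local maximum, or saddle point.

The Hessian is constant: H = [[8, -4, -6], [-4, 10, 0], [-6, 0, 6]].
Leading principal minors: Δ₁ = 8, Δ₂ = 64, Δ₃ = 24.
All leading minors are positive, so H is positive definite: a local minimum.

local minimum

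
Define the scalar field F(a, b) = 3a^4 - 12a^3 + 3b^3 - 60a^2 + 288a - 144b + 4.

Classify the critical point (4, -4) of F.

saddle point

The mixed partial ∂²F/∂a∂b is 0, so the Hessian at any point is diag(F_aa, F_bb) = diag(12(3a^2 - 6a - 10), 18b).
At (4, -4): H = diag(168, -72).
The eigenvalues have opposite signs, so H is indefinite: a saddle point.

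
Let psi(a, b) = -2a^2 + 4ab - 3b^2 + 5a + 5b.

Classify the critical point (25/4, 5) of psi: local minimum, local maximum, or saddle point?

The Hessian of psi is constant: H = [[-4, 4], [4, -6]].
det(H) = (-4)·(-6) − 4² = 8.
det(H) > 0 and tr(H) = -10 < 0, so H is negative definite and the point is a local maximum.

local maximum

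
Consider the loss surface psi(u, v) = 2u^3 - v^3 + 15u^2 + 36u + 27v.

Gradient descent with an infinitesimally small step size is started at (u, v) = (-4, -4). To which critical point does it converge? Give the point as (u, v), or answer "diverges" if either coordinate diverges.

psi is separable, so gradient descent decouples: u follows -∂psi/∂u, v follows -∂psi/∂v.
∂psi/∂u = 6(u + 2)(u + 3); at u=-4 this is 12, so u decreases.
∂psi/∂v = -3(v - 3)(v + 3); at v=-4 this is -21, so v increases.
The u-coordinate has no critical point in that direction and runs off to infinity.

diverges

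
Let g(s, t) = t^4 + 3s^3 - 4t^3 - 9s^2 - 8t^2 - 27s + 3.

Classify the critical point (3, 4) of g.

The mixed partial ∂²g/∂s∂t is 0, so the Hessian at any point is diag(g_ss, g_tt) = diag(18(s - 1), 4(3t^2 - 6t - 4)).
At (3, 4): H = diag(36, 80).
Both eigenvalues are positive, so H is positive definite: a local minimum.

local minimum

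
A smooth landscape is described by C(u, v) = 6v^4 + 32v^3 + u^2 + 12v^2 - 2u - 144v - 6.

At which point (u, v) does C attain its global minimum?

(1, 1)

C(u,v) separates as P(u) + Q(v) − 6, so its minimum is min P + min Q − 6.
P'(u) = 2u - 2 vanishes at u ∈ {1}; Q'(v) = 24(v - 1)(v + 2)(v + 3) vanishes at v ∈ {-3, -2, 1}.
Local minima of P (where P''>0): P(1)=-1. Local minima of Q: Q(-3)=162, Q(1)=-94.
So the global minimum of C is P(1) + Q(1) − 6 = -1 − 94 − 6 = -101, attained at (1, 1).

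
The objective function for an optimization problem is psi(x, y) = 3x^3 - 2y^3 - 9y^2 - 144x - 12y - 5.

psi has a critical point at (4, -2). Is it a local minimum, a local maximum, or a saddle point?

local minimum

The mixed partial ∂²psi/∂x∂y is 0, so the Hessian at any point is diag(psi_xx, psi_yy) = diag(18x, -6(2y + 3)).
At (4, -2): H = diag(72, 6).
Both eigenvalues are positive, so H is positive definite: a local minimum.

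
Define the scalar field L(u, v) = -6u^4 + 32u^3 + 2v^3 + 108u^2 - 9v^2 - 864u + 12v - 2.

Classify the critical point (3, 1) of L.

saddle point

The mixed partial ∂²L/∂u∂v is 0, so the Hessian at any point is diag(L_uu, L_vv) = diag(24(-3u^2 + 8u + 9), 6(2v - 3)).
At (3, 1): H = diag(144, -6).
The eigenvalues have opposite signs, so H is indefinite: a saddle point.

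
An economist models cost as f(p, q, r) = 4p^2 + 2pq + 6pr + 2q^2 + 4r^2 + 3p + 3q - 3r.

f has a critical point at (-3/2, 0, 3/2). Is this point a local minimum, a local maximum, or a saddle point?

local minimum

The Hessian is constant: H = [[8, 2, 6], [2, 4, 0], [6, 0, 8]].
Leading principal minors: Δ₁ = 8, Δ₂ = 28, Δ₃ = 80.
All leading minors are positive, so H is positive definite: a local minimum.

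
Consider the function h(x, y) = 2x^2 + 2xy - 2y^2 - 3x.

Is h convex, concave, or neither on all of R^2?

neither

h is quadratic, so its Hessian is the constant matrix H = [[4, 2], [2, -4]].
det(H) = -20, tr(H) = 0.
det(H) < 0, so H is indefinite: neither convex nor concave.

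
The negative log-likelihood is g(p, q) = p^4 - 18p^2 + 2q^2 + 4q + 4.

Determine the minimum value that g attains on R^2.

-79

g(p,q) separates as A(p) + B(q) + 4, so its minimum is min A + min B + 4.
A'(p) = 4p(p - 3)(p + 3) vanishes at p ∈ {-3, 0, 3}; B'(q) = 4q + 4 vanishes at q ∈ {-1}.
Local minima of A (where A''>0): A(-3)=-81, A(3)=-81. Local minima of B: B(-1)=-2.
So the global minimum of g is A(-3) + B(-1) + 4 = -81 − 2 + 4 = -79, attained at (-3, -1).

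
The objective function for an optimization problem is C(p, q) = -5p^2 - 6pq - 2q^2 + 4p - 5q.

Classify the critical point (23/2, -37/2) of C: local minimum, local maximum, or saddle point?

local maximum

The Hessian of C is constant: H = [[-10, -6], [-6, -4]].
det(H) = (-10)·(-4) − (-6)² = 4.
det(H) > 0 and tr(H) = -14 < 0, so H is negative definite and the point is a local maximum.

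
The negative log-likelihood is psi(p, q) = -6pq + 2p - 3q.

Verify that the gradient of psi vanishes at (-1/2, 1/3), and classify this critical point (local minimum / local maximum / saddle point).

∇psi = (-6q + 2, -6p - 3); substituting (-1/2, 1/3) gives ∇psi = (0, 0), so (-1/2, 1/3) is indeed a critical point.
The Hessian of psi is constant: H = [[0, -6], [-6, 0]].
det(H) = 0·0 − (-6)² = -36.
Since det(H) < 0, H is indefinite and the critical point is a saddle point.

saddle point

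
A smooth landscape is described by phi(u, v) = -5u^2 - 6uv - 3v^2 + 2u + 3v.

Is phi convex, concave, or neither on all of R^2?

concave

phi is quadratic, so its Hessian is the constant matrix H = [[-10, -6], [-6, -6]].
det(H) = 24, tr(H) = -16.
det(H) > 0 and tr(H) < 0, so H is negative definite everywhere: concave.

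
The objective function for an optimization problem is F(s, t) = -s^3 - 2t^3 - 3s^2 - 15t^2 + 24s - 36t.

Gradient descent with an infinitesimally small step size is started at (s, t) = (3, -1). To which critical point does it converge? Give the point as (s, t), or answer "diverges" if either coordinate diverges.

F is separable, so gradient descent decouples: s follows -∂F/∂s, t follows -∂F/∂t.
∂F/∂s = -3(s - 2)(s + 4); at s=3 this is -21, so s increases.
∂F/∂t = -6(t + 2)(t + 3); at t=-1 this is -12, so t increases.
The s-coordinate has no critical point in that direction and runs off to infinity.

diverges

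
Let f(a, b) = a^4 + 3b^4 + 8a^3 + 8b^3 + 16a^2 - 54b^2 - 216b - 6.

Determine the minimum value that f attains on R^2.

f(a,b) separates as P(a) + Q(b) − 6, so its minimum is min P + min Q − 6.
P'(a) = 4a(a + 2)(a + 4) vanishes at a ∈ {-4, -2, 0}; Q'(b) = 12(b - 3)(b + 2)(b + 3) vanishes at b ∈ {-3, -2, 3}.
Local minima of P (where P''>0): P(-4)=0, P(0)=0. Local minima of Q: Q(-3)=189, Q(3)=-675.
So the global minimum of f is P(-4) + Q(3) − 6 = 0 − 675 − 6 = -681, attained at (-4, 3).

-681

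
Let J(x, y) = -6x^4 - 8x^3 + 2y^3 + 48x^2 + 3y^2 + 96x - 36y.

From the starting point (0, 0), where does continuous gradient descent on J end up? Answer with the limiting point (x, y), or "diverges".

J is separable, so gradient descent decouples: x follows -∂J/∂x, y follows -∂J/∂y.
∂J/∂x = -24(x - 2)(x + 1)(x + 2); at x=0 this is 96, so x decreases.
∂J/∂y = 6(y - 2)(y + 3); at y=0 this is -36, so y increases.
x converges to its nearest critical value -1 (a local min of the x-part); y converges to 2. The iterate converges to (-1, 2).

(-1, 2)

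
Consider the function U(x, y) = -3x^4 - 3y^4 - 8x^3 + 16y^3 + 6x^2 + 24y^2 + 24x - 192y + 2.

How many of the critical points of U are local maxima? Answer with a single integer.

U separates as a function of x plus a function of y, so ∇U=0 decouples.
∂U/∂x = -12(x - 1)(x + 1)(x + 2) = 0 at x ∈ {-2, -1, 1}; ∂U/∂y = -12(y - 4)(y - 2)(y + 2) = 0 at y ∈ {-2, 2, 4}.
The Hessian is diagonal: diag(U_xx, U_yy). Second derivatives: U_xx(-2)=-36, U_xx(-1)=24, U_xx(1)=-72; U_yy(-2)=-288, U_yy(2)=96, U_yy(4)=-144.
Local maxima occur where both diagonal entries negative: (-2, -2), (-2, 4), (1, -2), (1, 4). Count: 4.

4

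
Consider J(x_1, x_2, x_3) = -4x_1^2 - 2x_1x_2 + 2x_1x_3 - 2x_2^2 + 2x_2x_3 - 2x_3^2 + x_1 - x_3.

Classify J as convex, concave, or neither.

J is quadratic, so its Hessian is the constant matrix H = [[-8, -2, 2], [-2, -4, 2], [2, 2, -4]].
Leading principal minors: -8, 28, -80.
Signs alternate −, +, − ⇒ H ≺ 0 ⇒ concave.

concave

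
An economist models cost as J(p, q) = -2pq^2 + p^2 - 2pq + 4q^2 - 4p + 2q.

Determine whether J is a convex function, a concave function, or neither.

neither

The term -2pq^2 is cubic, so the Hessian is not constant.
∂²J/∂q² = -4p + 8, which takes both signs as p varies (negative for sufficiently large p). A diagonal entry of the Hessian changing sign means the Hessian is neither positive- nor negative-semidefinite on all of R^2.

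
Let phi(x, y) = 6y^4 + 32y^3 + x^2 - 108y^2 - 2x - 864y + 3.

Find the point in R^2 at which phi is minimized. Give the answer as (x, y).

phi(x,y) separates as P(x) + Q(y) + 3, so its minimum is min P + min Q + 3.
P'(x) = 2x - 2 vanishes at x ∈ {1}; Q'(y) = 24(y - 3)(y + 3)(y + 4) vanishes at y ∈ {-4, -3, 3}.
Local minima of P (where P''>0): P(1)=-1. Local minima of Q: Q(-4)=1216, Q(3)=-2214.
So the global minimum of phi is P(1) + Q(3) + 3 = -1 − 2214 + 3 = -2212, attained at (1, 3).

(1, 3)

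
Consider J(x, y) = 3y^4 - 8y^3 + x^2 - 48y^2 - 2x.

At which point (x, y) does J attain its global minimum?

J(x,y) separates as P(x) + Q(y), so its minimum is min P + min Q.
P'(x) = 2x - 2 vanishes at x ∈ {1}; Q'(y) = 12y(y - 4)(y + 2) vanishes at y ∈ {-2, 0, 4}.
Local minima of P (where P''>0): P(1)=-1. Local minima of Q: Q(-2)=-80, Q(4)=-512.
So the global minimum of J is P(1) + Q(4) = -1 − 512 = -513, attained at (1, 4).

(1, 4)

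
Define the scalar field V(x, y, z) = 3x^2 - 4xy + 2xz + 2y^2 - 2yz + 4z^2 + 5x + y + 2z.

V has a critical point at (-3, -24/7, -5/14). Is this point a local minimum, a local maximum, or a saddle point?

local minimum

The Hessian is constant: H = [[6, -4, 2], [-4, 4, -2], [2, -2, 8]].
Leading principal minors: Δ₁ = 6, Δ₂ = 8, Δ₃ = 56.
All leading minors are positive, so H is positive definite: a local minimum.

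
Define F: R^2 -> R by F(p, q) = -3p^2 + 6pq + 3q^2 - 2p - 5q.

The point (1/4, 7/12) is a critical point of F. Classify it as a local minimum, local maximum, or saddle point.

The Hessian of F is constant: H = [[-6, 6], [6, 6]].
det(H) = (-6)·6 − 6² = -72.
Since det(H) < 0, H is indefinite and the critical point is a saddle point.

saddle point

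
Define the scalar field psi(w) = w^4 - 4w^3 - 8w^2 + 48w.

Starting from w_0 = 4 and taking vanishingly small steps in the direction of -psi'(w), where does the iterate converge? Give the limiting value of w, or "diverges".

3

psi'(w) = 4(w - 3)(w - 2)(w + 2), so psi'(4) = 48.
Gradient descent moves in the -psi' direction, i.e. w is decreasing.
The nearest critical point in that direction is w = 3, where psi'' = 20 > 0 (a local minimum). The iterate converges there.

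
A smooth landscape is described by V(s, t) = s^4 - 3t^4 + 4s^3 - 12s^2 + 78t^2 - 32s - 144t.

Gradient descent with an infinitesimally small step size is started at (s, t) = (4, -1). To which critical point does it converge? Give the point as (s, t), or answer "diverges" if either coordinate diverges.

(2, 1)

V is separable, so gradient descent decouples: s follows -∂V/∂s, t follows -∂V/∂t.
∂V/∂s = 4(s - 2)(s + 1)(s + 4); at s=4 this is 320, so s decreases.
∂V/∂t = -12(t - 3)(t - 1)(t + 4); at t=-1 this is -288, so t increases.
s converges to its nearest critical value 2 (a local min of the s-part); t converges to 1. The iterate converges to (2, 1).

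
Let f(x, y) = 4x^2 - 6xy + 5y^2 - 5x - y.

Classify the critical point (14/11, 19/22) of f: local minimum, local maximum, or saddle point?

The Hessian of f is constant: H = [[8, -6], [-6, 10]].
det(H) = 8·10 − (-6)² = 44.
det(H) > 0 and tr(H) = 18 > 0, so H is positive definite and the point is a local minimum.

local minimum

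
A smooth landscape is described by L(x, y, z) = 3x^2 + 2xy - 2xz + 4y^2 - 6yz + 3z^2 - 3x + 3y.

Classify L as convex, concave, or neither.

convex

L is quadratic, so its Hessian is the constant matrix H = [[6, 2, -2], [2, 8, -6], [-2, -6, 6]].
Leading principal minors: 6, 44, 64.
All positive ⇒ H ≻ 0 ⇒ convex.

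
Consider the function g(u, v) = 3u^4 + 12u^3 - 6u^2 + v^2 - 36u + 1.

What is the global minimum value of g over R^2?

g(u,v) separates as P(u) + Q(v) + 1, so its minimum is min P + min Q + 1.
P'(u) = 12(u - 1)(u + 1)(u + 3) vanishes at u ∈ {-3, -1, 1}; Q'(v) = 2v vanishes at v ∈ {0}.
Local minima of P (where P''>0): P(-3)=-27, P(1)=-27. Local minima of Q: Q(0)=0.
So the global minimum of g is P(-3) + Q(0) + 1 = -27 + 0 + 1 = -26, attained at (-3, 0).

-26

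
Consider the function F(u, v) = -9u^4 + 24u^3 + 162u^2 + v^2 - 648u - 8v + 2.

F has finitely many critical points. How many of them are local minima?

1

F separates as a function of u plus a function of v, so ∇F=0 decouples.
∂F/∂u = -36(u - 3)(u - 2)(u + 3) = 0 at u ∈ {-3, 2, 3}; ∂F/∂v = 2(v - 4) = 0 at v ∈ {4}.
The Hessian is diagonal: diag(F_uu, F_vv). Second derivatives: F_uu(-3)=-1080, F_uu(2)=180, F_uu(3)=-216; F_vv(4)=2.
Local minima occur where both diagonal entries positive: (2, 4). Count: 1.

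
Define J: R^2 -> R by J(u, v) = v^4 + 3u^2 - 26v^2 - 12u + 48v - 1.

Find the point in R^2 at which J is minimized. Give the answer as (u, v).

J(u,v) separates as P(u) + Q(v) − 1, so its minimum is min P + min Q − 1.
P'(u) = 6u - 12 vanishes at u ∈ {2}; Q'(v) = 4(v - 3)(v - 1)(v + 4) vanishes at v ∈ {-4, 1, 3}.
Local minima of P (where P''>0): P(2)=-12. Local minima of Q: Q(-4)=-352, Q(3)=-9.
So the global minimum of J is P(2) + Q(-4) − 1 = -12 − 352 − 1 = -365, attained at (2, -4).

(2, -4)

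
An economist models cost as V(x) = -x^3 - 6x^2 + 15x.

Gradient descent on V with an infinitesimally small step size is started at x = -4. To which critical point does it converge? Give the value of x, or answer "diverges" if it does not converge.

V'(x) = -3(x - 1)(x + 5), so V'(-4) = 15.
Gradient descent moves in the -V' direction, i.e. x is decreasing.
The nearest critical point in that direction is x = -5, where V'' = 18 > 0 (a local minimum). The iterate converges there.

-5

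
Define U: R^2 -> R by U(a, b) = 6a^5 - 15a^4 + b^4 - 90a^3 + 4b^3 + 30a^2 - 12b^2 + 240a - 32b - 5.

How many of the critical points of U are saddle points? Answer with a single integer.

6

U separates as a function of a plus a function of b, so ∇U=0 decouples.
∂U/∂a = 30(a - 4)(a - 1)(a + 1)(a + 2) = 0 at a ∈ {-2, -1, 1, 4}; ∂U/∂b = 4(b - 2)(b + 1)(b + 4) = 0 at b ∈ {-4, -1, 2}.
The Hessian is diagonal: diag(U_aa, U_bb). Second derivatives: U_aa(-2)=-540, U_aa(-1)=300, U_aa(1)=-540, U_aa(4)=2700; U_bb(-4)=72, U_bb(-1)=-36, U_bb(2)=72.
Saddle points occur where the two diagonal entries have opposite signs: (-2, -4), (-2, 2), (-1, -1), (1, -4), (1, 2), (4, -1). Count: 6.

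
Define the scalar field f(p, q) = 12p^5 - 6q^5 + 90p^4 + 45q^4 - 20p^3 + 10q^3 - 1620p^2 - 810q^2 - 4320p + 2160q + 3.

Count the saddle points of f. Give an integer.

f separates as a function of p plus a function of q, so ∇f=0 decouples.
∂f/∂p = 60(p - 3)(p + 2)(p + 3)(p + 4) = 0 at p ∈ {-4, -3, -2, 3}; ∂f/∂q = -30(q - 4)(q - 3)(q - 2)(q + 3) = 0 at q ∈ {-3, 2, 3, 4}.
The Hessian is diagonal: diag(f_pp, f_qq). Second derivatives: f_pp(-4)=-840, f_pp(-3)=360, f_pp(-2)=-600, f_pp(3)=12600; f_qq(-3)=6300, f_qq(2)=-300, f_qq(3)=180, f_qq(4)=-420.
Saddle points occur where the two diagonal entries have opposite signs: (-4, -3), (-4, 3), (-3, 2), (-3, 4), (-2, -3), (-2, 3), (3, 2), (3, 4). Count: 8.

8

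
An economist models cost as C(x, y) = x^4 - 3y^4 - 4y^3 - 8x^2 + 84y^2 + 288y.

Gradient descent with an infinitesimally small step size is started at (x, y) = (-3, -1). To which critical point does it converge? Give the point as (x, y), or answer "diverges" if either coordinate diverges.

C is separable, so gradient descent decouples: x follows -∂C/∂x, y follows -∂C/∂y.
∂C/∂x = 4x(x - 2)(x + 2); at x=-3 this is -60, so x increases.
∂C/∂y = -12(y - 4)(y + 2)(y + 3); at y=-1 this is 120, so y decreases.
x converges to its nearest critical value -2 (a local min of the x-part); y converges to -2. The iterate converges to (-2, -2).

(-2, -2)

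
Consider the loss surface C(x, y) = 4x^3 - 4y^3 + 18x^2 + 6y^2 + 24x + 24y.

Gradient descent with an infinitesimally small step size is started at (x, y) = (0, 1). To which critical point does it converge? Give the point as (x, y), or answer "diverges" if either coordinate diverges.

(-1, -1)

C is separable, so gradient descent decouples: x follows -∂C/∂x, y follows -∂C/∂y.
∂C/∂x = 12(x + 1)(x + 2); at x=0 this is 24, so x decreases.
∂C/∂y = -12(y - 2)(y + 1); at y=1 this is 24, so y decreases.
x converges to its nearest critical value -1 (a local min of the x-part); y converges to -1. The iterate converges to (-1, -1).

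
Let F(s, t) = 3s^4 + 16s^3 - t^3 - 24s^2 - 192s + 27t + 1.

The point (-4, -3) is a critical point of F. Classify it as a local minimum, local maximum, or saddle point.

local minimum

The mixed partial ∂²F/∂s∂t is 0, so the Hessian at any point is diag(F_ss, F_tt) = diag(12(3s^2 + 8s - 4), -6t).
At (-4, -3): H = diag(144, 18).
Both eigenvalues are positive, so H is positive definite: a local minimum.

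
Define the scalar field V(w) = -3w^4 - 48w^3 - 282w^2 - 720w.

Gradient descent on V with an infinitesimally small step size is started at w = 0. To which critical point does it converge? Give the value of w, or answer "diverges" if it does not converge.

V'(w) = -12(w + 3)(w + 4)(w + 5), so V'(0) = -720.
Gradient descent moves in the -V' direction, i.e. w is increasing.
There is no critical point above w=0, and V' keeps the same sign, so the iterate runs off to +∞.

diverges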